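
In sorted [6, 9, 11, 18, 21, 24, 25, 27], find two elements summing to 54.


Two pointers: lo=0, hi=7
No pair sums to 54


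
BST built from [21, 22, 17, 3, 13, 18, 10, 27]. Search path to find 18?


BST root = 21
Search for 18: compare at each node
Path: [21, 17, 18]


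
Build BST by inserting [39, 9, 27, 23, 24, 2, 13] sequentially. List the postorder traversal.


Root = 39; build tree by BST insertion.
Postorder traversal: [2, 13, 24, 23, 27, 9, 39]


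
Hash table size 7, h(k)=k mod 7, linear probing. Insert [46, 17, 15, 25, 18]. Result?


Insertions: 46->slot 4; 17->slot 3; 15->slot 1; 25->slot 5; 18->slot 6
Table: [None, 15, None, 17, 46, 25, 18]


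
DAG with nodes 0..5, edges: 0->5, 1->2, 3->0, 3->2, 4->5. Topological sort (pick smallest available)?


Kahn's algorithm, process smallest node first
Order: [1, 3, 0, 2, 4, 5]


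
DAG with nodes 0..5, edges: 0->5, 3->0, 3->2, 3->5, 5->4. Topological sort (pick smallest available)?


Kahn's algorithm, process smallest node first
Order: [1, 3, 0, 2, 5, 4]


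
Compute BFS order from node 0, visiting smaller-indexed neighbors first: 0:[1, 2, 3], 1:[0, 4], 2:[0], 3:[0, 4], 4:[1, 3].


BFS queue: start with [0]
Visit order: [0, 1, 2, 3, 4]


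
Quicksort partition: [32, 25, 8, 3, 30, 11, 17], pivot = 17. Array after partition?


Elements <= 17 go left of pivot.
Result: [8, 3, 11, 17, 30, 32, 25], pivot at index 3


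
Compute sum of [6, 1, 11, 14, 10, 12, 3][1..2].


Prefix sums: [0, 6, 7, 18, 32, 42, 54, 57]
Sum[1..2] = prefix[3] - prefix[1] = 18 - 6 = 12


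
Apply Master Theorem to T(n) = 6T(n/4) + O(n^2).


a=6, b=4, c=2. log_4(6)=1.292 < c=2. Case 3: O(n^c) = O(n^2)
Complexity: O(n^2)


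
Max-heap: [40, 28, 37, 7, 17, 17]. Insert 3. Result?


Append 3: [40, 28, 37, 7, 17, 17, 3]
Bubble up: no swaps needed
Result: [40, 28, 37, 7, 17, 17, 3]


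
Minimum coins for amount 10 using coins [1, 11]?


dp[0]=0; dp[i]=1+min(dp[i-c] for c in coins)
...dp[5]=5, dp[6]=6, dp[7]=7, dp[8]=8, dp[9]=9, dp[10]=10
Minimum coins for 10 = 10


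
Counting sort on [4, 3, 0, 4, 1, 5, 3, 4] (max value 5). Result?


Count array: [1, 1, 0, 2, 3, 1]
Reconstruct: [0, 1, 3, 3, 4, 4, 4, 5]


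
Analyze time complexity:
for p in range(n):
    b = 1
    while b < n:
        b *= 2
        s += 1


Per nesting level: O(n) * O(log n) = O(n log n)
Complexity: O(n log n)


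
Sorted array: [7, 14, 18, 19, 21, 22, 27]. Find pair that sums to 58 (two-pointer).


Two pointers: lo=0, hi=6
No pair sums to 58


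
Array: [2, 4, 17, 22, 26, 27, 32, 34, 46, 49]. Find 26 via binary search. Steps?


Search for 26:
[0,9] mid=4 arr[4]=26
Total: 1 comparisons


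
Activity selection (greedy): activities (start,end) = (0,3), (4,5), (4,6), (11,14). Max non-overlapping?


Greedy: pick earliest-ending, then skip overlaps.
Selected (3 activities): [(0, 3), (4, 5), (11, 14)]


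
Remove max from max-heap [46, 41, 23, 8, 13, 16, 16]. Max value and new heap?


Max = 46
Replace root with last, heapify down
Resulting heap: [41, 16, 23, 8, 13, 16]


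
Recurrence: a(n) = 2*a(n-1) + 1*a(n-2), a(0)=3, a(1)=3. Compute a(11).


Build bottom-up:
...a(9)=4179, a(10)=10089, a(11)=2*10089+1*4179=24357


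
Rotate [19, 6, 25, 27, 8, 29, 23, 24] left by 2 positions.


Left rotate by 2: [25, 27, 8, 29, 23, 24, 19, 6]


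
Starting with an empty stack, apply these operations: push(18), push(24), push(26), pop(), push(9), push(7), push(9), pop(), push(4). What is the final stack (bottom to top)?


push(18) -> [18]
push(24) -> [18, 24]
push(26) -> [18, 24, 26]
pop() returns 26 -> [18, 24]
push(9) -> [18, 24, 9]
push(7) -> [18, 24, 9, 7]
push(9) -> [18, 24, 9, 7, 9]
pop() returns 9 -> [18, 24, 9, 7]
push(4) -> [18, 24, 9, 7, 4]
Final stack (bottom to top): [18, 24, 9, 7, 4]


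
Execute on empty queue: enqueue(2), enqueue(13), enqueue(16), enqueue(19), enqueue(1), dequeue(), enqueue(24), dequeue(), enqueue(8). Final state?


enqueue(2) -> [2]
enqueue(13) -> [2, 13]
enqueue(16) -> [2, 13, 16]
enqueue(19) -> [2, 13, 16, 19]
enqueue(1) -> [2, 13, 16, 19, 1]
dequeue() returns 2 -> [13, 16, 19, 1]
enqueue(24) -> [13, 16, 19, 1, 24]
dequeue() returns 13 -> [16, 19, 1, 24]
enqueue(8) -> [16, 19, 1, 24, 8]
Final queue (front to back): [16, 19, 1, 24, 8]


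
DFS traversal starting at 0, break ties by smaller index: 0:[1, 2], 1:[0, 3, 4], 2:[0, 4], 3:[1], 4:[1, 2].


DFS stack-based: start with [0]
Visit order: [0, 1, 3, 4, 2]


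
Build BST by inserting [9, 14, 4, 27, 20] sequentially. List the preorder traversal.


Root = 9; build tree by BST insertion.
Preorder traversal: [9, 4, 14, 27, 20]


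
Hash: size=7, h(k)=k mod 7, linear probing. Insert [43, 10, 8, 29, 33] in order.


Insertions: 43->slot 1; 10->slot 3; 8->slot 2; 29->slot 4; 33->slot 5
Table: [None, 43, 8, 10, 29, 33, None]


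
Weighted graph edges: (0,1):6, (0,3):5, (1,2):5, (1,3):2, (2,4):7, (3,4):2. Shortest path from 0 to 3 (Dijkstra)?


Dijkstra from 0:
Distances: {0: 0, 1: 6, 2: 11, 3: 5, 4: 7}
Shortest distance to 3 = 5, path = [0, 3]


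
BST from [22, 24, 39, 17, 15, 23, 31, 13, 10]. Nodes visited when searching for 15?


BST root = 22
Search for 15: compare at each node
Path: [22, 17, 15]


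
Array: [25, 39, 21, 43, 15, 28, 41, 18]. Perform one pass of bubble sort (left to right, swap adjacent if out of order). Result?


After one pass: [25, 21, 39, 15, 28, 41, 18, 43]


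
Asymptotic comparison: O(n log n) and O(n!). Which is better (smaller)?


linearithmic grows slower than factorial
O(n log n) is asymptotically smaller; O(n!) grows faster


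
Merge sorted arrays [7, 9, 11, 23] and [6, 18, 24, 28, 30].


Compare heads, take smaller each step.
Merged: [6, 7, 9, 11, 18, 23, 24, 28, 30]


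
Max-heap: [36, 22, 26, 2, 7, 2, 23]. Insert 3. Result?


Append 3: [36, 22, 26, 2, 7, 2, 23, 3]
Bubble up: swap idx 7(3) with idx 3(2)
Result: [36, 22, 26, 3, 7, 2, 23, 2]


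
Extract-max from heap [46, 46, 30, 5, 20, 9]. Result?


Max = 46
Replace root with last, heapify down
Resulting heap: [46, 20, 30, 5, 9]


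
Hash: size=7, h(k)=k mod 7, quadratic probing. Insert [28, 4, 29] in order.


Insertions: 28->slot 0; 4->slot 4; 29->slot 1
Table: [28, 29, None, None, 4, None, None]


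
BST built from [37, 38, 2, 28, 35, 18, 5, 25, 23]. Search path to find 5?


BST root = 37
Search for 5: compare at each node
Path: [37, 2, 28, 18, 5]


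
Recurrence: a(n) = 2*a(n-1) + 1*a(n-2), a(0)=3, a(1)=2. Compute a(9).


Build bottom-up:
...a(7)=548, a(8)=1323, a(9)=2*1323+1*548=3194


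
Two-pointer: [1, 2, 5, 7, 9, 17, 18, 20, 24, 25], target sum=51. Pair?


Two pointers: lo=0, hi=9
No pair sums to 51


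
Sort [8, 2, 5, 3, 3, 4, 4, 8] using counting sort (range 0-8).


Count array: [0, 0, 1, 2, 2, 1, 0, 0, 2]
Reconstruct: [2, 3, 3, 4, 4, 5, 8, 8]


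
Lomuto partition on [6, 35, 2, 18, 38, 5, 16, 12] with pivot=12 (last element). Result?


Elements <= 12 go left of pivot.
Result: [6, 2, 5, 12, 38, 35, 16, 18], pivot at index 3


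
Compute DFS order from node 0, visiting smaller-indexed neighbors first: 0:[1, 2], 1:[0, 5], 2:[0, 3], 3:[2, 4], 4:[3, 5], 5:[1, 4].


DFS stack-based: start with [0]
Visit order: [0, 1, 5, 4, 3, 2]


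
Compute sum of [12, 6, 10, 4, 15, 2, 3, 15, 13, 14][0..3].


Prefix sums: [0, 12, 18, 28, 32, 47, 49, 52, 67, 80, 94]
Sum[0..3] = prefix[4] - prefix[0] = 32 - 0 = 32


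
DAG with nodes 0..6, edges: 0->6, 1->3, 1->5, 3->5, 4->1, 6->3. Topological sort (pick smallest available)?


Kahn's algorithm, process smallest node first
Order: [0, 2, 4, 1, 6, 3, 5]


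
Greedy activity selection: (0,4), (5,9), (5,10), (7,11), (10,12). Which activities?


Greedy: pick earliest-ending, then skip overlaps.
Selected (3 activities): [(0, 4), (5, 9), (10, 12)]


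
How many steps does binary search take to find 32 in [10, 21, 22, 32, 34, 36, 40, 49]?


Search for 32:
[0,7] mid=3 arr[3]=32
Total: 1 comparisons


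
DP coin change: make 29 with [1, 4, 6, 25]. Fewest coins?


dp[0]=0; dp[i]=1+min(dp[i-c] for c in coins)
...dp[24]=4, dp[25]=1, dp[26]=2, dp[27]=3, dp[28]=4, dp[29]=2
Minimum coins for 29 = 2


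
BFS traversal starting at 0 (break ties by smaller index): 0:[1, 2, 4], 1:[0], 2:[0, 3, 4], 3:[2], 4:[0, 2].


BFS queue: start with [0]
Visit order: [0, 1, 2, 4, 3]


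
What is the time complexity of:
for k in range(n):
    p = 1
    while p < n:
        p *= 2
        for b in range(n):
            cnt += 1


Per nesting level: O(n) * O(log n) * O(n) = O(n^2 log n)
Complexity: O(n^2 log n)


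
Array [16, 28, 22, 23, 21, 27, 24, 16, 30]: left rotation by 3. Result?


Left rotate by 3: [23, 21, 27, 24, 16, 30, 16, 28, 22]


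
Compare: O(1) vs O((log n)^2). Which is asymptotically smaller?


constant grows slower than polylogarithmic
O(1) is asymptotically smaller; O((log n)^2) grows faster


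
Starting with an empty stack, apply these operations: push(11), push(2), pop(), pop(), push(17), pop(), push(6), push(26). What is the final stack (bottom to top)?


push(11) -> [11]
push(2) -> [11, 2]
pop() returns 2 -> [11]
pop() returns 11 -> []
push(17) -> [17]
pop() returns 17 -> []
push(6) -> [6]
push(26) -> [6, 26]
Final stack (bottom to top): [6, 26]


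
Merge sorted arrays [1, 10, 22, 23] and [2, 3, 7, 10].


Compare heads, take smaller each step.
Merged: [1, 2, 3, 7, 10, 10, 22, 23]


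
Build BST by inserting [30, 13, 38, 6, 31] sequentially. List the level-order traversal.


Root = 30; build tree by BST insertion.
Level-Order traversal: [30, 13, 38, 6, 31]


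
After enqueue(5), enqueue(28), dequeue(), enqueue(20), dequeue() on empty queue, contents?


enqueue(5) -> [5]
enqueue(28) -> [5, 28]
dequeue() returns 5 -> [28]
enqueue(20) -> [28, 20]
dequeue() returns 28 -> [20]
Final queue (front to back): [20]


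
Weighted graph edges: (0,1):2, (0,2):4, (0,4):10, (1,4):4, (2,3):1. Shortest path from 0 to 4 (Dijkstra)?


Dijkstra from 0:
Distances: {0: 0, 1: 2, 2: 4, 3: 5, 4: 6}
Shortest distance to 4 = 6, path = [0, 1, 4]


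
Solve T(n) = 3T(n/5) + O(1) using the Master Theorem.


a=3, b=5, c=0. log_5(3)=0.683 > c=0. Case 1: O(n^log_b(a)) = O(n^0.683)
Complexity: O(n^0.683)


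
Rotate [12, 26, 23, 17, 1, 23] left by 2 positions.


Left rotate by 2: [23, 17, 1, 23, 12, 26]


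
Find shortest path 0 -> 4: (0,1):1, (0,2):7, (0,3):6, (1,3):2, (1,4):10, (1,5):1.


Dijkstra from 0:
Distances: {0: 0, 1: 1, 2: 7, 3: 3, 4: 11, 5: 2}
Shortest distance to 4 = 11, path = [0, 1, 4]


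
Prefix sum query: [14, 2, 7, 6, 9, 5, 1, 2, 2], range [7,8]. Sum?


Prefix sums: [0, 14, 16, 23, 29, 38, 43, 44, 46, 48]
Sum[7..8] = prefix[9] - prefix[7] = 48 - 44 = 4


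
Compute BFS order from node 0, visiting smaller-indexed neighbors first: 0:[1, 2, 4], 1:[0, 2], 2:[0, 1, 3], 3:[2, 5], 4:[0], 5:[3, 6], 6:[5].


BFS queue: start with [0]
Visit order: [0, 1, 2, 4, 3, 5, 6]


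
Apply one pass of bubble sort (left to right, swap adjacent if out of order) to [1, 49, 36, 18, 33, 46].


After one pass: [1, 36, 18, 33, 46, 49]


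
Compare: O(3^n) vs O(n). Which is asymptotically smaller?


linear grows slower than exponential (base 3)
O(n) is asymptotically smaller; O(3^n) grows faster


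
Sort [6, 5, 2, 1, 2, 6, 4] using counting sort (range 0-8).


Count array: [0, 1, 2, 0, 1, 1, 2, 0, 0]
Reconstruct: [1, 2, 2, 4, 5, 6, 6]


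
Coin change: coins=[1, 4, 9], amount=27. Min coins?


dp[0]=0; dp[i]=1+min(dp[i-c] for c in coins)
...dp[22]=3, dp[23]=4, dp[24]=5, dp[25]=5, dp[26]=4, dp[27]=3
Minimum coins for 27 = 3


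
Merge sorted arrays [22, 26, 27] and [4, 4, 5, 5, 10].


Compare heads, take smaller each step.
Merged: [4, 4, 5, 5, 10, 22, 26, 27]


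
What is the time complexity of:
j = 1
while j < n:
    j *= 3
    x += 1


Per nesting level: O(log n) = O(log n)
Complexity: O(log n)


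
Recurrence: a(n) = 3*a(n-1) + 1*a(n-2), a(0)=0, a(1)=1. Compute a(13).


Build bottom-up:
...a(11)=141481, a(12)=467280, a(13)=3*467280+1*141481=1543321


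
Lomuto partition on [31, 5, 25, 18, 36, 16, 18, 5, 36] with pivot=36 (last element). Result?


Elements <= 36 go left of pivot.
Result: [31, 5, 25, 18, 36, 16, 18, 5, 36], pivot at index 8


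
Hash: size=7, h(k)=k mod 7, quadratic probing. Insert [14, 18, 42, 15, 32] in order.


Insertions: 14->slot 0; 18->slot 4; 42->slot 1; 15->slot 2; 32->slot 5
Table: [14, 42, 15, None, 18, 32, None]


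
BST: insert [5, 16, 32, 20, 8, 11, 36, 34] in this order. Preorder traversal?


Root = 5; build tree by BST insertion.
Preorder traversal: [5, 16, 8, 11, 32, 20, 36, 34]


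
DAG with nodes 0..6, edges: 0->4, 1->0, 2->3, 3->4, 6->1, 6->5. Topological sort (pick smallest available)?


Kahn's algorithm, process smallest node first
Order: [2, 3, 6, 1, 0, 4, 5]


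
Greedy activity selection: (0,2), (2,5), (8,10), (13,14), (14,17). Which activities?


Greedy: pick earliest-ending, then skip overlaps.
Selected (5 activities): [(0, 2), (2, 5), (8, 10), (13, 14), (14, 17)]


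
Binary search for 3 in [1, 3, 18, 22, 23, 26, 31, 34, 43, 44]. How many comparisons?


Search for 3:
[0,9] mid=4 arr[4]=23
[0,3] mid=1 arr[1]=3
Total: 2 comparisons


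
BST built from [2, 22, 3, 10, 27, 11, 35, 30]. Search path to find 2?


BST root = 2
Search for 2: compare at each node
Path: [2]


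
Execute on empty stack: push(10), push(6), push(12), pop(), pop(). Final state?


push(10) -> [10]
push(6) -> [10, 6]
push(12) -> [10, 6, 12]
pop() returns 12 -> [10, 6]
pop() returns 6 -> [10]
Final stack (bottom to top): [10]


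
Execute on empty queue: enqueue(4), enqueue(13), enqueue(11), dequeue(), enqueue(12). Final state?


enqueue(4) -> [4]
enqueue(13) -> [4, 13]
enqueue(11) -> [4, 13, 11]
dequeue() returns 4 -> [13, 11]
enqueue(12) -> [13, 11, 12]
Final queue (front to back): [13, 11, 12]


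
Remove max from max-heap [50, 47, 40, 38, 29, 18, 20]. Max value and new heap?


Max = 50
Replace root with last, heapify down
Resulting heap: [47, 38, 40, 20, 29, 18]


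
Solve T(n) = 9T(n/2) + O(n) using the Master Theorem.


a=9, b=2, c=1. log_2(9)=3.170 > c=1. Case 1: O(n^log_b(a)) = O(n^3.170)
Complexity: O(n^3.170)


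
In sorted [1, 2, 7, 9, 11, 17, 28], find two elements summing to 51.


Two pointers: lo=0, hi=6
No pair sums to 51


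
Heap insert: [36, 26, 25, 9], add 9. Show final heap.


Append 9: [36, 26, 25, 9, 9]
Bubble up: no swaps needed
Result: [36, 26, 25, 9, 9]


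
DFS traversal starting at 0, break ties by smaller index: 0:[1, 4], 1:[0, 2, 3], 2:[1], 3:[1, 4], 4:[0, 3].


DFS stack-based: start with [0]
Visit order: [0, 1, 2, 3, 4]


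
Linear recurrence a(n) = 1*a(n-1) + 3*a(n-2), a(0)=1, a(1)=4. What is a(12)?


Build bottom-up:
...a(10)=6160, a(11)=14209, a(12)=1*14209+3*6160=32689


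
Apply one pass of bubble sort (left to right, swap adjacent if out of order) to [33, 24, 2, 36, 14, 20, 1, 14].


After one pass: [24, 2, 33, 14, 20, 1, 14, 36]


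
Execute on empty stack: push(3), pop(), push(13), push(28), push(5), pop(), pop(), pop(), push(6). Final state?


push(3) -> [3]
pop() returns 3 -> []
push(13) -> [13]
push(28) -> [13, 28]
push(5) -> [13, 28, 5]
pop() returns 5 -> [13, 28]
pop() returns 28 -> [13]
pop() returns 13 -> []
push(6) -> [6]
Final stack (bottom to top): [6]


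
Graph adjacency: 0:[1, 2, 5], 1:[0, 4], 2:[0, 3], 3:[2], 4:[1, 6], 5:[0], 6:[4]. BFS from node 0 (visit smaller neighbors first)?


BFS queue: start with [0]
Visit order: [0, 1, 2, 5, 4, 3, 6]


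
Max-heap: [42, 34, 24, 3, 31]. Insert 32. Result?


Append 32: [42, 34, 24, 3, 31, 32]
Bubble up: swap idx 5(32) with idx 2(24)
Result: [42, 34, 32, 3, 31, 24]


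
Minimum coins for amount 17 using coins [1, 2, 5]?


dp[0]=0; dp[i]=1+min(dp[i-c] for c in coins)
...dp[12]=3, dp[13]=4, dp[14]=4, dp[15]=3, dp[16]=4, dp[17]=4
Minimum coins for 17 = 4


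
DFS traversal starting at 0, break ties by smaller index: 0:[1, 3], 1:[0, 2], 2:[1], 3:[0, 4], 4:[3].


DFS stack-based: start with [0]
Visit order: [0, 1, 2, 3, 4]


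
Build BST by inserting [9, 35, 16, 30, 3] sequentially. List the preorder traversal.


Root = 9; build tree by BST insertion.
Preorder traversal: [9, 3, 35, 16, 30]


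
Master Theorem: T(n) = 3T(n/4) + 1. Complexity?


a=3, b=4, c=0. log_4(3)=0.792 > c=0. Case 1: O(n^log_b(a)) = O(n^0.792)
Complexity: O(n^0.792)


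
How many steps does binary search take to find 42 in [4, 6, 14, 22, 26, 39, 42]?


Search for 42:
[0,6] mid=3 arr[3]=22
[4,6] mid=5 arr[5]=39
[6,6] mid=6 arr[6]=42
Total: 3 comparisons


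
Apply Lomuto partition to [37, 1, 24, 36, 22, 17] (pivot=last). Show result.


Elements <= 17 go left of pivot.
Result: [1, 17, 24, 36, 22, 37], pivot at index 1


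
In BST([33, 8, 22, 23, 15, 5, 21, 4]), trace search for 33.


BST root = 33
Search for 33: compare at each node
Path: [33]


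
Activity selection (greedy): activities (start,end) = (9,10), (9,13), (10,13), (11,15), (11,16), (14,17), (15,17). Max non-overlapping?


Greedy: pick earliest-ending, then skip overlaps.
Selected (3 activities): [(9, 10), (10, 13), (14, 17)]


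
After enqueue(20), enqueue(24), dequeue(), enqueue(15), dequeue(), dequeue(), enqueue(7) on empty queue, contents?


enqueue(20) -> [20]
enqueue(24) -> [20, 24]
dequeue() returns 20 -> [24]
enqueue(15) -> [24, 15]
dequeue() returns 24 -> [15]
dequeue() returns 15 -> []
enqueue(7) -> [7]
Final queue (front to back): [7]


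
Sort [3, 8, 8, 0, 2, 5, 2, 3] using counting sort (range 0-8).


Count array: [1, 0, 2, 2, 0, 1, 0, 0, 2]
Reconstruct: [0, 2, 2, 3, 3, 5, 8, 8]


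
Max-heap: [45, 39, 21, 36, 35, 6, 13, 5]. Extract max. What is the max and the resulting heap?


Max = 45
Replace root with last, heapify down
Resulting heap: [39, 36, 21, 5, 35, 6, 13]


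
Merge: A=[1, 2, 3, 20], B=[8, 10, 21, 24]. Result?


Compare heads, take smaller each step.
Merged: [1, 2, 3, 8, 10, 20, 21, 24]


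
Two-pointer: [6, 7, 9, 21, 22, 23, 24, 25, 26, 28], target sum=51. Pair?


Two pointers: lo=0, hi=9
Found pair: (23, 28) summing to 51


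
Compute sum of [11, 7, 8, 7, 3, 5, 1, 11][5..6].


Prefix sums: [0, 11, 18, 26, 33, 36, 41, 42, 53]
Sum[5..6] = prefix[7] - prefix[5] = 42 - 36 = 6


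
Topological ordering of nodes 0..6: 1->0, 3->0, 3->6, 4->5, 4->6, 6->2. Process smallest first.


Kahn's algorithm, process smallest node first
Order: [1, 3, 0, 4, 5, 6, 2]


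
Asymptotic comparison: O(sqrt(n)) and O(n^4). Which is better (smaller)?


sublinear grows slower than quartic
O(sqrt(n)) is asymptotically smaller; O(n^4) grows faster


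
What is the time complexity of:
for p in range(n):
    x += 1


Per nesting level: O(n) = O(n)
Complexity: O(n)


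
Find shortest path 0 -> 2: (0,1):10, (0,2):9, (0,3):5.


Dijkstra from 0:
Distances: {0: 0, 1: 10, 2: 9, 3: 5}
Shortest distance to 2 = 9, path = [0, 2]


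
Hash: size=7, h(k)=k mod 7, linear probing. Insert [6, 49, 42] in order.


Insertions: 6->slot 6; 49->slot 0; 42->slot 1
Table: [49, 42, None, None, None, None, 6]


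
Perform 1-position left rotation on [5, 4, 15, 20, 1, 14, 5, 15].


Left rotate by 1: [4, 15, 20, 1, 14, 5, 15, 5]


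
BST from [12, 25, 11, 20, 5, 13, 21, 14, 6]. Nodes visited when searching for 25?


BST root = 12
Search for 25: compare at each node
Path: [12, 25]


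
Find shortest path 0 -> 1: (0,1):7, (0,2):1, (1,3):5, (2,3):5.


Dijkstra from 0:
Distances: {0: 0, 1: 7, 2: 1, 3: 6}
Shortest distance to 1 = 7, path = [0, 1]


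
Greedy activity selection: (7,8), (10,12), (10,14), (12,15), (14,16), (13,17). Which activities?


Greedy: pick earliest-ending, then skip overlaps.
Selected (3 activities): [(7, 8), (10, 12), (12, 15)]


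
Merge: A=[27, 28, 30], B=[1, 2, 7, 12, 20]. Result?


Compare heads, take smaller each step.
Merged: [1, 2, 7, 12, 20, 27, 28, 30]


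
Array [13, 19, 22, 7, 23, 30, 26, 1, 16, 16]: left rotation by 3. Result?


Left rotate by 3: [7, 23, 30, 26, 1, 16, 16, 13, 19, 22]


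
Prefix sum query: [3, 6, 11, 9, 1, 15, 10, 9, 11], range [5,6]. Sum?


Prefix sums: [0, 3, 9, 20, 29, 30, 45, 55, 64, 75]
Sum[5..6] = prefix[7] - prefix[5] = 55 - 30 = 25


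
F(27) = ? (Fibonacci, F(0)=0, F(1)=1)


F(n)=F(n-1)+F(n-2)
...F(25)=75025, F(26)=121393, F(27)=196418


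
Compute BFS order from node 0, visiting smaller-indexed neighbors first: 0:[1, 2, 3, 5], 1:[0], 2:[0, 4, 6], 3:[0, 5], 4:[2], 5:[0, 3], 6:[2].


BFS queue: start with [0]
Visit order: [0, 1, 2, 3, 5, 4, 6]


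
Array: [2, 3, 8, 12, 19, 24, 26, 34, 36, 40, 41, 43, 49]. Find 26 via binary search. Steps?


Search for 26:
[0,12] mid=6 arr[6]=26
Total: 1 comparisons


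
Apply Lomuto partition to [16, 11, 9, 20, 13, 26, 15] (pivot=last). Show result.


Elements <= 15 go left of pivot.
Result: [11, 9, 13, 15, 16, 26, 20], pivot at index 3


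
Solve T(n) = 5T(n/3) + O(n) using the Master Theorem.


a=5, b=3, c=1. log_3(5)=1.465 > c=1. Case 1: O(n^log_b(a)) = O(n^1.465)
Complexity: O(n^1.465)


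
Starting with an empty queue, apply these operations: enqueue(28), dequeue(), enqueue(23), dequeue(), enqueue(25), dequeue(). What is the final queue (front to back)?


enqueue(28) -> [28]
dequeue() returns 28 -> []
enqueue(23) -> [23]
dequeue() returns 23 -> []
enqueue(25) -> [25]
dequeue() returns 25 -> []
Final queue (front to back): []


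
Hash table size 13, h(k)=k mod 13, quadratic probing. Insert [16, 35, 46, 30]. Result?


Insertions: 16->slot 3; 35->slot 9; 46->slot 7; 30->slot 4
Table: [None, None, None, 16, 30, None, None, 46, None, 35, None, None, None]


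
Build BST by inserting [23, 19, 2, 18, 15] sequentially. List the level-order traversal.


Root = 23; build tree by BST insertion.
Level-Order traversal: [23, 19, 2, 18, 15]


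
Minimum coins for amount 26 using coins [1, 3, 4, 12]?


dp[0]=0; dp[i]=1+min(dp[i-c] for c in coins)
...dp[21]=4, dp[22]=4, dp[23]=4, dp[24]=2, dp[25]=3, dp[26]=4
Minimum coins for 26 = 4


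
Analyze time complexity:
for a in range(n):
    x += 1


Per nesting level: O(n) = O(n)
Complexity: O(n)


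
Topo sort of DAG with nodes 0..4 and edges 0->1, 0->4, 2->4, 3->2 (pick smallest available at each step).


Kahn's algorithm, process smallest node first
Order: [0, 1, 3, 2, 4]


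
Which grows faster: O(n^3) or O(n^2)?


quadratic grows slower than cubic
O(n^2) is asymptotically smaller; O(n^3) grows faster


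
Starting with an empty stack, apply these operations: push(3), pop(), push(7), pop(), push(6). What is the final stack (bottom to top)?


push(3) -> [3]
pop() returns 3 -> []
push(7) -> [7]
pop() returns 7 -> []
push(6) -> [6]
Final stack (bottom to top): [6]


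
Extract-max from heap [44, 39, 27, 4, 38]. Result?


Max = 44
Replace root with last, heapify down
Resulting heap: [39, 38, 27, 4]


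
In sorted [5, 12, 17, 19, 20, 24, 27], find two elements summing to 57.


Two pointers: lo=0, hi=6
No pair sums to 57


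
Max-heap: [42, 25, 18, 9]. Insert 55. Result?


Append 55: [42, 25, 18, 9, 55]
Bubble up: swap idx 4(55) with idx 1(25); swap idx 1(55) with idx 0(42)
Result: [55, 42, 18, 9, 25]


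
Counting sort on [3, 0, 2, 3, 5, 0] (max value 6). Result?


Count array: [2, 0, 1, 2, 0, 1, 0]
Reconstruct: [0, 0, 2, 3, 3, 5]


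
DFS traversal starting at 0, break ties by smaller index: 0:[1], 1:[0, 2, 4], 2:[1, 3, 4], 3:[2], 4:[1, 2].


DFS stack-based: start with [0]
Visit order: [0, 1, 2, 3, 4]


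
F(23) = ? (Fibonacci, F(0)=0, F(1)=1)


F(n)=F(n-1)+F(n-2)
...F(21)=10946, F(22)=17711, F(23)=28657


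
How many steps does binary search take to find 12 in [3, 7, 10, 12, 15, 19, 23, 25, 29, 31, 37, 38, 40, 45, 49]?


Search for 12:
[0,14] mid=7 arr[7]=25
[0,6] mid=3 arr[3]=12
Total: 2 comparisons


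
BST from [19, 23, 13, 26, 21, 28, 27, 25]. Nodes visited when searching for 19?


BST root = 19
Search for 19: compare at each node
Path: [19]


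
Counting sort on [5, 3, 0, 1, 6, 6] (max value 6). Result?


Count array: [1, 1, 0, 1, 0, 1, 2]
Reconstruct: [0, 1, 3, 5, 6, 6]


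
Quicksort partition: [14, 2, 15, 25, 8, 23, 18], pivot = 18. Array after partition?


Elements <= 18 go left of pivot.
Result: [14, 2, 15, 8, 18, 23, 25], pivot at index 4


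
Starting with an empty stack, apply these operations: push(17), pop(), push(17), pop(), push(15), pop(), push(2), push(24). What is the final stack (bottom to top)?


push(17) -> [17]
pop() returns 17 -> []
push(17) -> [17]
pop() returns 17 -> []
push(15) -> [15]
pop() returns 15 -> []
push(2) -> [2]
push(24) -> [2, 24]
Final stack (bottom to top): [2, 24]


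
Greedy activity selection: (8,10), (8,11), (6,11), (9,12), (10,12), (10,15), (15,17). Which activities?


Greedy: pick earliest-ending, then skip overlaps.
Selected (3 activities): [(8, 10), (10, 12), (15, 17)]


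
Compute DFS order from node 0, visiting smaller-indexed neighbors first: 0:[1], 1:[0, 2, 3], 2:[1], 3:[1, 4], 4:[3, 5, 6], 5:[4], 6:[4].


DFS stack-based: start with [0]
Visit order: [0, 1, 2, 3, 4, 5, 6]


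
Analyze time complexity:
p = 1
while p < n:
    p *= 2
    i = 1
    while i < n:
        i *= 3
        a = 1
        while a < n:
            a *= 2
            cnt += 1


Per nesting level: O(log n) * O(log n) * O(log n) = O((log n)^3)
Complexity: O((log n)^3)


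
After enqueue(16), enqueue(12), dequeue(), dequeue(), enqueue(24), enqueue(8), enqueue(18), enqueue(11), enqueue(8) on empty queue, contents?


enqueue(16) -> [16]
enqueue(12) -> [16, 12]
dequeue() returns 16 -> [12]
dequeue() returns 12 -> []
enqueue(24) -> [24]
enqueue(8) -> [24, 8]
enqueue(18) -> [24, 8, 18]
enqueue(11) -> [24, 8, 18, 11]
enqueue(8) -> [24, 8, 18, 11, 8]
Final queue (front to back): [24, 8, 18, 11, 8]


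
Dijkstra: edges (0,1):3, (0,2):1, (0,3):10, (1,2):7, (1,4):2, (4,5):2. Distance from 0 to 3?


Dijkstra from 0:
Distances: {0: 0, 1: 3, 2: 1, 3: 10, 4: 5, 5: 7}
Shortest distance to 3 = 10, path = [0, 3]


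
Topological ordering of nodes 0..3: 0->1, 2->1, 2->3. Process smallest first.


Kahn's algorithm, process smallest node first
Order: [0, 2, 1, 3]


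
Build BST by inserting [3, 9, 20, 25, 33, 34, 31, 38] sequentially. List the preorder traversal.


Root = 3; build tree by BST insertion.
Preorder traversal: [3, 9, 20, 25, 33, 31, 34, 38]


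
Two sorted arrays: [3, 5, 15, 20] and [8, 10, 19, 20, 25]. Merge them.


Compare heads, take smaller each step.
Merged: [3, 5, 8, 10, 15, 19, 20, 20, 25]


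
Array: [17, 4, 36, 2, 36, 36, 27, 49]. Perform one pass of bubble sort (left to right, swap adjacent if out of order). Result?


After one pass: [4, 17, 2, 36, 36, 27, 36, 49]


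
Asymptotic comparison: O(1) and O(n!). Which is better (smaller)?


constant grows slower than factorial
O(1) is asymptotically smaller; O(n!) grows faster


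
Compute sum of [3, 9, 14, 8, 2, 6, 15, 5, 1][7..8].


Prefix sums: [0, 3, 12, 26, 34, 36, 42, 57, 62, 63]
Sum[7..8] = prefix[9] - prefix[7] = 63 - 57 = 6


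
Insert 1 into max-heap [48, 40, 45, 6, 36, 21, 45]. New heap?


Append 1: [48, 40, 45, 6, 36, 21, 45, 1]
Bubble up: no swaps needed
Result: [48, 40, 45, 6, 36, 21, 45, 1]


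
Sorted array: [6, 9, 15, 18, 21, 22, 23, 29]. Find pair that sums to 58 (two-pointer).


Two pointers: lo=0, hi=7
No pair sums to 58


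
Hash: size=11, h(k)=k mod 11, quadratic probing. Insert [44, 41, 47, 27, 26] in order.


Insertions: 44->slot 0; 41->slot 8; 47->slot 3; 27->slot 5; 26->slot 4
Table: [44, None, None, 47, 26, 27, None, None, 41, None, None]


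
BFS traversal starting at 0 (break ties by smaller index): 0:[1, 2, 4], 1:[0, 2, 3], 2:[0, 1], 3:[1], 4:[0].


BFS queue: start with [0]
Visit order: [0, 1, 2, 4, 3]


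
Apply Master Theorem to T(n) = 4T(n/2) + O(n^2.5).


a=4, b=2, c=2.5. log_2(4)=2 < c=2.5. Case 3: O(n^c) = O(n^2.500)
Complexity: O(n^2.500)


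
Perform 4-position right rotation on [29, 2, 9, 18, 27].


Right rotate by 4: [2, 9, 18, 27, 29]


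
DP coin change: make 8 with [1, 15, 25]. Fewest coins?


dp[0]=0; dp[i]=1+min(dp[i-c] for c in coins)
...dp[3]=3, dp[4]=4, dp[5]=5, dp[6]=6, dp[7]=7, dp[8]=8
Minimum coins for 8 = 8


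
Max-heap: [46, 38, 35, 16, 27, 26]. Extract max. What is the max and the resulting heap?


Max = 46
Replace root with last, heapify down
Resulting heap: [38, 27, 35, 16, 26]


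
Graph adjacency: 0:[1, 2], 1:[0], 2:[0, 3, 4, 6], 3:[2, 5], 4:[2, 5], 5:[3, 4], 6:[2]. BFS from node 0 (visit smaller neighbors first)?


BFS queue: start with [0]
Visit order: [0, 1, 2, 3, 4, 6, 5]


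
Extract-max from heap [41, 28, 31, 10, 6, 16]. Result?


Max = 41
Replace root with last, heapify down
Resulting heap: [31, 28, 16, 10, 6]


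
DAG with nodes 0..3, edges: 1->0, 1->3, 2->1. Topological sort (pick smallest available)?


Kahn's algorithm, process smallest node first
Order: [2, 1, 0, 3]


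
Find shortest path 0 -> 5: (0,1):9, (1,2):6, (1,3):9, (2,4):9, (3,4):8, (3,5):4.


Dijkstra from 0:
Distances: {0: 0, 1: 9, 2: 15, 3: 18, 4: 24, 5: 22}
Shortest distance to 5 = 22, path = [0, 1, 3, 5]


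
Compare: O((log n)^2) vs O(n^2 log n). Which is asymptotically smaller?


polylogarithmic grows slower than n^2 log n
O((log n)^2) is asymptotically smaller; O(n^2 log n) grows faster


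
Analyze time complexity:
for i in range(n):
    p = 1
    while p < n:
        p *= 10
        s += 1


Per nesting level: O(n) * O(log n) = O(n log n)
Complexity: O(n log n)


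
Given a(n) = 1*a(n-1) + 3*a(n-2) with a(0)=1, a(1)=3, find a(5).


Build bottom-up:
...a(3)=15, a(4)=33, a(5)=1*33+3*15=78


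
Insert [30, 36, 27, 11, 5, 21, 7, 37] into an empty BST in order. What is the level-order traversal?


Root = 30; build tree by BST insertion.
Level-Order traversal: [30, 27, 36, 11, 37, 5, 21, 7]


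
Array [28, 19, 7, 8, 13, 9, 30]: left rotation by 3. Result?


Left rotate by 3: [8, 13, 9, 30, 28, 19, 7]


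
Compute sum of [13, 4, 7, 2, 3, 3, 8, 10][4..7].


Prefix sums: [0, 13, 17, 24, 26, 29, 32, 40, 50]
Sum[4..7] = prefix[8] - prefix[4] = 50 - 26 = 24


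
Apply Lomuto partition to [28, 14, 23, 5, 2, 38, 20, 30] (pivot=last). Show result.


Elements <= 30 go left of pivot.
Result: [28, 14, 23, 5, 2, 20, 30, 38], pivot at index 6


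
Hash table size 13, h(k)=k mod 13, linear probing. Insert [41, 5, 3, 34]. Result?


Insertions: 41->slot 2; 5->slot 5; 3->slot 3; 34->slot 8
Table: [None, None, 41, 3, None, 5, None, None, 34, None, None, None, None]


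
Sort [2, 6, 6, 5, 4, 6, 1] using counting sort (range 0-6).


Count array: [0, 1, 1, 0, 1, 1, 3]
Reconstruct: [1, 2, 4, 5, 6, 6, 6]


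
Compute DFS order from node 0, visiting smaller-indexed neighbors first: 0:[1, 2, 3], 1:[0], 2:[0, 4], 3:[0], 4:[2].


DFS stack-based: start with [0]
Visit order: [0, 1, 2, 4, 3]


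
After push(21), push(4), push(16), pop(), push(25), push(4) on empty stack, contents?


push(21) -> [21]
push(4) -> [21, 4]
push(16) -> [21, 4, 16]
pop() returns 16 -> [21, 4]
push(25) -> [21, 4, 25]
push(4) -> [21, 4, 25, 4]
Final stack (bottom to top): [21, 4, 25, 4]


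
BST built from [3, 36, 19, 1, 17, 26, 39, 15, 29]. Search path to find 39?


BST root = 3
Search for 39: compare at each node
Path: [3, 36, 39]


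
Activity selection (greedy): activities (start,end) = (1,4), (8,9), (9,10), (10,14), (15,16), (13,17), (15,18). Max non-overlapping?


Greedy: pick earliest-ending, then skip overlaps.
Selected (5 activities): [(1, 4), (8, 9), (9, 10), (10, 14), (15, 16)]


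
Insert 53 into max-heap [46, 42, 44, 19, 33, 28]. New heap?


Append 53: [46, 42, 44, 19, 33, 28, 53]
Bubble up: swap idx 6(53) with idx 2(44); swap idx 2(53) with idx 0(46)
Result: [53, 42, 46, 19, 33, 28, 44]


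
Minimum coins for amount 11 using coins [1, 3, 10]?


dp[0]=0; dp[i]=1+min(dp[i-c] for c in coins)
...dp[6]=2, dp[7]=3, dp[8]=4, dp[9]=3, dp[10]=1, dp[11]=2
Minimum coins for 11 = 2


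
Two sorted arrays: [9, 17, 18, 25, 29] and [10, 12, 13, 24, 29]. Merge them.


Compare heads, take smaller each step.
Merged: [9, 10, 12, 13, 17, 18, 24, 25, 29, 29]


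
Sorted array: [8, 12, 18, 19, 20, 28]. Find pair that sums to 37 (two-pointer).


Two pointers: lo=0, hi=5
Found pair: (18, 19) summing to 37


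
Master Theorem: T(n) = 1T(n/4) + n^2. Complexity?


a=1, b=4, c=2. log_4(1)=0 < c=2. Case 3: O(n^c) = O(n^2)
Complexity: O(n^2)


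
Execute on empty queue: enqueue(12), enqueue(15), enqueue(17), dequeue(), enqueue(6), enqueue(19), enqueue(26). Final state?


enqueue(12) -> [12]
enqueue(15) -> [12, 15]
enqueue(17) -> [12, 15, 17]
dequeue() returns 12 -> [15, 17]
enqueue(6) -> [15, 17, 6]
enqueue(19) -> [15, 17, 6, 19]
enqueue(26) -> [15, 17, 6, 19, 26]
Final queue (front to back): [15, 17, 6, 19, 26]


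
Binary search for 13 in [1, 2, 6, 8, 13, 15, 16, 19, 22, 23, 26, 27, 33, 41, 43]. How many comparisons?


Search for 13:
[0,14] mid=7 arr[7]=19
[0,6] mid=3 arr[3]=8
[4,6] mid=5 arr[5]=15
[4,4] mid=4 arr[4]=13
Total: 4 comparisons


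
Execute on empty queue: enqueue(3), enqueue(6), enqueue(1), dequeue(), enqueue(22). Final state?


enqueue(3) -> [3]
enqueue(6) -> [3, 6]
enqueue(1) -> [3, 6, 1]
dequeue() returns 3 -> [6, 1]
enqueue(22) -> [6, 1, 22]
Final queue (front to back): [6, 1, 22]


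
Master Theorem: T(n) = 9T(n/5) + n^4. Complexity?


a=9, b=5, c=4. log_5(9)=1.365 < c=4. Case 3: O(n^c) = O(n^4)
Complexity: O(n^4)


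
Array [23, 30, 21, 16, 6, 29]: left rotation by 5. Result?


Left rotate by 5: [29, 23, 30, 21, 16, 6]


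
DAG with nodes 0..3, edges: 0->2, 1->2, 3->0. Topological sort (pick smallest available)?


Kahn's algorithm, process smallest node first
Order: [1, 3, 0, 2]


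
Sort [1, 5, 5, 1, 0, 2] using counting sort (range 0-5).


Count array: [1, 2, 1, 0, 0, 2]
Reconstruct: [0, 1, 1, 2, 5, 5]


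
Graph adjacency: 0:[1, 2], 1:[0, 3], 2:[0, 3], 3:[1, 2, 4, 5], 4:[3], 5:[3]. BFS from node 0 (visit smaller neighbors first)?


BFS queue: start with [0]
Visit order: [0, 1, 2, 3, 4, 5]


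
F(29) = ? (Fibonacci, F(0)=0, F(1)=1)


F(n)=F(n-1)+F(n-2)
...F(27)=196418, F(28)=317811, F(29)=514229


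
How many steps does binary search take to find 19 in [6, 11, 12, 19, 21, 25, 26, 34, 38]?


Search for 19:
[0,8] mid=4 arr[4]=21
[0,3] mid=1 arr[1]=11
[2,3] mid=2 arr[2]=12
[3,3] mid=3 arr[3]=19
Total: 4 comparisons


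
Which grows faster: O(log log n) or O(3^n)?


double-logarithmic grows slower than exponential (base 3)
O(log log n) is asymptotically smaller; O(3^n) grows faster


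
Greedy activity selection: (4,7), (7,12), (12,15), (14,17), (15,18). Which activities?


Greedy: pick earliest-ending, then skip overlaps.
Selected (4 activities): [(4, 7), (7, 12), (12, 15), (15, 18)]


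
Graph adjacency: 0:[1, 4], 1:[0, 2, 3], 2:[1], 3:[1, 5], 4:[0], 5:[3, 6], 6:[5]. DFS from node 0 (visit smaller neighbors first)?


DFS stack-based: start with [0]
Visit order: [0, 1, 2, 3, 5, 6, 4]


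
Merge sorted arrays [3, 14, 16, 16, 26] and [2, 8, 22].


Compare heads, take smaller each step.
Merged: [2, 3, 8, 14, 16, 16, 22, 26]


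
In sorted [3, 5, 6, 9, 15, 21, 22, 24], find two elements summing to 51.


Two pointers: lo=0, hi=7
No pair sums to 51


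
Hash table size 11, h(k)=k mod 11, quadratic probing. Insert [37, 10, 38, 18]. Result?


Insertions: 37->slot 4; 10->slot 10; 38->slot 5; 18->slot 7
Table: [None, None, None, None, 37, 38, None, 18, None, None, 10]


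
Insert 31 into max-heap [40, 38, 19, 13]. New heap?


Append 31: [40, 38, 19, 13, 31]
Bubble up: no swaps needed
Result: [40, 38, 19, 13, 31]


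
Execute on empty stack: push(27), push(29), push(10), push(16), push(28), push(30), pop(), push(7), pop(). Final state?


push(27) -> [27]
push(29) -> [27, 29]
push(10) -> [27, 29, 10]
push(16) -> [27, 29, 10, 16]
push(28) -> [27, 29, 10, 16, 28]
push(30) -> [27, 29, 10, 16, 28, 30]
pop() returns 30 -> [27, 29, 10, 16, 28]
push(7) -> [27, 29, 10, 16, 28, 7]
pop() returns 7 -> [27, 29, 10, 16, 28]
Final stack (bottom to top): [27, 29, 10, 16, 28]


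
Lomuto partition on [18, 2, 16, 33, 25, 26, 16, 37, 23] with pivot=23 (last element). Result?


Elements <= 23 go left of pivot.
Result: [18, 2, 16, 16, 23, 26, 33, 37, 25], pivot at index 4


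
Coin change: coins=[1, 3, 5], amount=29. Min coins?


dp[0]=0; dp[i]=1+min(dp[i-c] for c in coins)
...dp[24]=6, dp[25]=5, dp[26]=6, dp[27]=7, dp[28]=6, dp[29]=7
Minimum coins for 29 = 7


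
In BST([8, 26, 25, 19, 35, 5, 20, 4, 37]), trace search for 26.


BST root = 8
Search for 26: compare at each node
Path: [8, 26]


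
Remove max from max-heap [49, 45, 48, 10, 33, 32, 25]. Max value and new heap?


Max = 49
Replace root with last, heapify down
Resulting heap: [48, 45, 32, 10, 33, 25]


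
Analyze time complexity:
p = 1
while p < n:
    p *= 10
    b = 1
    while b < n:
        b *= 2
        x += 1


Per nesting level: O(log n) * O(log n) = O((log n)^2)
Complexity: O((log n)^2)


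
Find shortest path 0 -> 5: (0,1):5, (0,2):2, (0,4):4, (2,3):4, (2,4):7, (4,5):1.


Dijkstra from 0:
Distances: {0: 0, 1: 5, 2: 2, 3: 6, 4: 4, 5: 5}
Shortest distance to 5 = 5, path = [0, 4, 5]


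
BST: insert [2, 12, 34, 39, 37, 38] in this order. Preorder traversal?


Root = 2; build tree by BST insertion.
Preorder traversal: [2, 12, 34, 39, 37, 38]


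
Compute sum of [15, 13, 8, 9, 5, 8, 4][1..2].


Prefix sums: [0, 15, 28, 36, 45, 50, 58, 62]
Sum[1..2] = prefix[3] - prefix[1] = 36 - 15 = 21


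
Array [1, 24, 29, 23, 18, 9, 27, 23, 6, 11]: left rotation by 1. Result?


Left rotate by 1: [24, 29, 23, 18, 9, 27, 23, 6, 11, 1]


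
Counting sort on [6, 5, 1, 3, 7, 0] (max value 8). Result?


Count array: [1, 1, 0, 1, 0, 1, 1, 1, 0]
Reconstruct: [0, 1, 3, 5, 6, 7]


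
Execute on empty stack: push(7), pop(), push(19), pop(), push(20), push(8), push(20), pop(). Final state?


push(7) -> [7]
pop() returns 7 -> []
push(19) -> [19]
pop() returns 19 -> []
push(20) -> [20]
push(8) -> [20, 8]
push(20) -> [20, 8, 20]
pop() returns 20 -> [20, 8]
Final stack (bottom to top): [20, 8]


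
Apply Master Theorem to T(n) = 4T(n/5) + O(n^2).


a=4, b=5, c=2. log_5(4)=0.861 < c=2. Case 3: O(n^c) = O(n^2)
Complexity: O(n^2)


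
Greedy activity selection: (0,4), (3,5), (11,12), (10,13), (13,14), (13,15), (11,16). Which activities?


Greedy: pick earliest-ending, then skip overlaps.
Selected (3 activities): [(0, 4), (11, 12), (13, 14)]


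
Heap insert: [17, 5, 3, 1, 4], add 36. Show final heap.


Append 36: [17, 5, 3, 1, 4, 36]
Bubble up: swap idx 5(36) with idx 2(3); swap idx 2(36) with idx 0(17)
Result: [36, 5, 17, 1, 4, 3]


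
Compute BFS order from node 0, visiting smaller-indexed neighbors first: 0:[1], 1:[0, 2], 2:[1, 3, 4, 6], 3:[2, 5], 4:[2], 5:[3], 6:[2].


BFS queue: start with [0]
Visit order: [0, 1, 2, 3, 4, 6, 5]


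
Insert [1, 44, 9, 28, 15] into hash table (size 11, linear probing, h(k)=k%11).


Insertions: 1->slot 1; 44->slot 0; 9->slot 9; 28->slot 6; 15->slot 4
Table: [44, 1, None, None, 15, None, 28, None, None, 9, None]
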